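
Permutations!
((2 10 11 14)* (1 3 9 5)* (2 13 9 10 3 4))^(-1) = (1 5 9 13 14 11 10 3 2 4) = [0, 5, 4, 2, 1, 9, 6, 7, 8, 13, 3, 10, 12, 14, 11]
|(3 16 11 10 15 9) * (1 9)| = 7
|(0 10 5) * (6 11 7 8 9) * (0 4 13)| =|(0 10 5 4 13)(6 11 7 8 9)| =5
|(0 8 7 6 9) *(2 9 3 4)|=|(0 8 7 6 3 4 2 9)|=8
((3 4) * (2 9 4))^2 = [0, 1, 4, 9, 2, 5, 6, 7, 8, 3] = (2 4)(3 9)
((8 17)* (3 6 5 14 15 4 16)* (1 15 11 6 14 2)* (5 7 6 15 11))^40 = [0, 16, 4, 1, 5, 15, 6, 7, 8, 9, 10, 3, 12, 13, 11, 14, 2, 17] = (17)(1 16 2 4 5 15 14 11 3)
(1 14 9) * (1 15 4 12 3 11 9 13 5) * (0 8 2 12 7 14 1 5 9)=(0 8 2 12 3 11)(4 7 14 13 9 15)=[8, 1, 12, 11, 7, 5, 6, 14, 2, 15, 10, 0, 3, 9, 13, 4]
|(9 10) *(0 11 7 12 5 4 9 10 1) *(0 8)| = 9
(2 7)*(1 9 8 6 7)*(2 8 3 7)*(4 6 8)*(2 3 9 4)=(9)(1 4 6 3 7 2)=[0, 4, 1, 7, 6, 5, 3, 2, 8, 9]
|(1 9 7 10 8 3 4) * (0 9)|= |(0 9 7 10 8 3 4 1)|= 8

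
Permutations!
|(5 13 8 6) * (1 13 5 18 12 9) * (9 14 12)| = |(1 13 8 6 18 9)(12 14)| = 6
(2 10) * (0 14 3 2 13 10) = (0 14 3 2)(10 13) = [14, 1, 0, 2, 4, 5, 6, 7, 8, 9, 13, 11, 12, 10, 3]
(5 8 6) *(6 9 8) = [0, 1, 2, 3, 4, 6, 5, 7, 9, 8] = (5 6)(8 9)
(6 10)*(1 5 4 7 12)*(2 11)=(1 5 4 7 12)(2 11)(6 10)=[0, 5, 11, 3, 7, 4, 10, 12, 8, 9, 6, 2, 1]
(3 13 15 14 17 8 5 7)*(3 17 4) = (3 13 15 14 4)(5 7 17 8) = [0, 1, 2, 13, 3, 7, 6, 17, 5, 9, 10, 11, 12, 15, 4, 14, 16, 8]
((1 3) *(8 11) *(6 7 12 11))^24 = (6 8 11 12 7) = [0, 1, 2, 3, 4, 5, 8, 6, 11, 9, 10, 12, 7]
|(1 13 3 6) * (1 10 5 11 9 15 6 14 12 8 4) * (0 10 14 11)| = |(0 10 5)(1 13 3 11 9 15 6 14 12 8 4)| = 33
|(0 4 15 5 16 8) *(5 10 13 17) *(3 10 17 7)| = 28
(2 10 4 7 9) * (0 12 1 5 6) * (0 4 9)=(0 12 1 5 6 4 7)(2 10 9)=[12, 5, 10, 3, 7, 6, 4, 0, 8, 2, 9, 11, 1]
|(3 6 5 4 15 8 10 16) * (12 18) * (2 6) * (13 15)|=|(2 6 5 4 13 15 8 10 16 3)(12 18)|=10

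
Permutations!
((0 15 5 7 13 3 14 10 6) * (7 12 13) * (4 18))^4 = (18)(0 13 6 12 10 5 14 15 3) = [13, 1, 2, 0, 4, 14, 12, 7, 8, 9, 5, 11, 10, 6, 15, 3, 16, 17, 18]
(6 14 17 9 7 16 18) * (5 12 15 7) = [0, 1, 2, 3, 4, 12, 14, 16, 8, 5, 10, 11, 15, 13, 17, 7, 18, 9, 6] = (5 12 15 7 16 18 6 14 17 9)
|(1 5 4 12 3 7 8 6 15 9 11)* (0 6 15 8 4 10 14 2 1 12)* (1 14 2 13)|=30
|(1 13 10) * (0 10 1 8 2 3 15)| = |(0 10 8 2 3 15)(1 13)| = 6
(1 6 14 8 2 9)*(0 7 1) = [7, 6, 9, 3, 4, 5, 14, 1, 2, 0, 10, 11, 12, 13, 8] = (0 7 1 6 14 8 2 9)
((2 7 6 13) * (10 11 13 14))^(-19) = (2 6 10 13 7 14 11) = [0, 1, 6, 3, 4, 5, 10, 14, 8, 9, 13, 2, 12, 7, 11]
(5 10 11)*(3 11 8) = (3 11 5 10 8) = [0, 1, 2, 11, 4, 10, 6, 7, 3, 9, 8, 5]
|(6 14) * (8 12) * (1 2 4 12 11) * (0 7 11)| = |(0 7 11 1 2 4 12 8)(6 14)| = 8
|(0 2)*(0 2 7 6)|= 3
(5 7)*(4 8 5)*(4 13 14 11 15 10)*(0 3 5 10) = (0 3 5 7 13 14 11 15)(4 8 10) = [3, 1, 2, 5, 8, 7, 6, 13, 10, 9, 4, 15, 12, 14, 11, 0]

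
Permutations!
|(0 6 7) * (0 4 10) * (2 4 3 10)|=|(0 6 7 3 10)(2 4)|=10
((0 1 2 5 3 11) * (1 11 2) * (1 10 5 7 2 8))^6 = (11)(1 10 5 3 8) = [0, 10, 2, 8, 4, 3, 6, 7, 1, 9, 5, 11]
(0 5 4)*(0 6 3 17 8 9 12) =[5, 1, 2, 17, 6, 4, 3, 7, 9, 12, 10, 11, 0, 13, 14, 15, 16, 8] =(0 5 4 6 3 17 8 9 12)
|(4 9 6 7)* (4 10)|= 5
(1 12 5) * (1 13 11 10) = (1 12 5 13 11 10) = [0, 12, 2, 3, 4, 13, 6, 7, 8, 9, 1, 10, 5, 11]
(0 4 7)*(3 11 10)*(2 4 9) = (0 9 2 4 7)(3 11 10) = [9, 1, 4, 11, 7, 5, 6, 0, 8, 2, 3, 10]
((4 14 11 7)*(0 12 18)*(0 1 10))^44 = (0 10 1 18 12) = [10, 18, 2, 3, 4, 5, 6, 7, 8, 9, 1, 11, 0, 13, 14, 15, 16, 17, 12]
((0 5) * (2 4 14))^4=[0, 1, 4, 3, 14, 5, 6, 7, 8, 9, 10, 11, 12, 13, 2]=(2 4 14)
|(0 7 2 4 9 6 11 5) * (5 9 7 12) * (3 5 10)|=15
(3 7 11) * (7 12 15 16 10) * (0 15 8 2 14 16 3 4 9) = (0 15 3 12 8 2 14 16 10 7 11 4 9) = [15, 1, 14, 12, 9, 5, 6, 11, 2, 0, 7, 4, 8, 13, 16, 3, 10]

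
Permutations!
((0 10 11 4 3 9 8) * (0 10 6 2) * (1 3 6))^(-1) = [2, 0, 6, 1, 11, 5, 4, 7, 9, 3, 8, 10] = (0 2 6 4 11 10 8 9 3 1)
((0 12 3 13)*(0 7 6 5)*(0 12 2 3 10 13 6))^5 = (0 12 2 10 3 13 6 7 5) = [12, 1, 10, 13, 4, 0, 7, 5, 8, 9, 3, 11, 2, 6]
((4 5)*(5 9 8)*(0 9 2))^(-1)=[2, 1, 4, 3, 5, 8, 6, 7, 9, 0]=(0 2 4 5 8 9)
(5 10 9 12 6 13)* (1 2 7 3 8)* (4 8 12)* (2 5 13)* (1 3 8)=(13)(1 5 10 9 4)(2 7 8 3 12 6)=[0, 5, 7, 12, 1, 10, 2, 8, 3, 4, 9, 11, 6, 13]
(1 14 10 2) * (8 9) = (1 14 10 2)(8 9) = [0, 14, 1, 3, 4, 5, 6, 7, 9, 8, 2, 11, 12, 13, 10]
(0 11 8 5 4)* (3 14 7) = (0 11 8 5 4)(3 14 7) = [11, 1, 2, 14, 0, 4, 6, 3, 5, 9, 10, 8, 12, 13, 7]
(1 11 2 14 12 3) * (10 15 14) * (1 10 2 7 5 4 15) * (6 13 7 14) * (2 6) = (1 11 14 12 3 10)(2 6 13 7 5 4 15) = [0, 11, 6, 10, 15, 4, 13, 5, 8, 9, 1, 14, 3, 7, 12, 2]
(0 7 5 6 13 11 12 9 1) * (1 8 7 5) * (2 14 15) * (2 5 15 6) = (0 15 5 2 14 6 13 11 12 9 8 7 1) = [15, 0, 14, 3, 4, 2, 13, 1, 7, 8, 10, 12, 9, 11, 6, 5]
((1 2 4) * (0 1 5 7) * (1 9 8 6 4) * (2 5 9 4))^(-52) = (0 9 6 1 7 4 8 2 5) = [9, 7, 5, 3, 8, 0, 1, 4, 2, 6]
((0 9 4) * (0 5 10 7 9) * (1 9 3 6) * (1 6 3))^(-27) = (1 5)(4 7)(9 10) = [0, 5, 2, 3, 7, 1, 6, 4, 8, 10, 9]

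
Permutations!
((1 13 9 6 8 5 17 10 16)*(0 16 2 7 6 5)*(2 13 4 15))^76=(0 15 8 4 6 1 7 16 2)(5 17 10 13 9)=[15, 7, 0, 3, 6, 17, 1, 16, 4, 5, 13, 11, 12, 9, 14, 8, 2, 10]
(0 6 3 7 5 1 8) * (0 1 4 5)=[6, 8, 2, 7, 5, 4, 3, 0, 1]=(0 6 3 7)(1 8)(4 5)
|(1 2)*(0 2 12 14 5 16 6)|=|(0 2 1 12 14 5 16 6)|=8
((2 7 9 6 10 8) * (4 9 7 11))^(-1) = [0, 1, 8, 3, 11, 5, 9, 7, 10, 4, 6, 2] = (2 8 10 6 9 4 11)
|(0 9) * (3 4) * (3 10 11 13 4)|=|(0 9)(4 10 11 13)|=4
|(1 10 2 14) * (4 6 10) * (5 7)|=6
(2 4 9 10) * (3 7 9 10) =[0, 1, 4, 7, 10, 5, 6, 9, 8, 3, 2] =(2 4 10)(3 7 9)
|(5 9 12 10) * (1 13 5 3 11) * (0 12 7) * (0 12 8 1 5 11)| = 11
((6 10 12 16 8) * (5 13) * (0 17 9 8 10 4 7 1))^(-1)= [1, 7, 2, 3, 6, 13, 8, 4, 9, 17, 16, 11, 10, 5, 14, 15, 12, 0]= (0 1 7 4 6 8 9 17)(5 13)(10 16 12)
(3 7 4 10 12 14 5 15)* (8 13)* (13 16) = (3 7 4 10 12 14 5 15)(8 16 13) = [0, 1, 2, 7, 10, 15, 6, 4, 16, 9, 12, 11, 14, 8, 5, 3, 13]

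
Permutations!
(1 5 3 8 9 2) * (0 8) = (0 8 9 2 1 5 3) = [8, 5, 1, 0, 4, 3, 6, 7, 9, 2]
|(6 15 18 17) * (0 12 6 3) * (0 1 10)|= |(0 12 6 15 18 17 3 1 10)|= 9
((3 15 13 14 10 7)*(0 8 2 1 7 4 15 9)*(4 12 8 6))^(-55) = (0 6 4 15 13 14 10 12 8 2 1 7 3 9) = [6, 7, 1, 9, 15, 5, 4, 3, 2, 0, 12, 11, 8, 14, 10, 13]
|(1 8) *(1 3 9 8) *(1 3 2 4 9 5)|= 12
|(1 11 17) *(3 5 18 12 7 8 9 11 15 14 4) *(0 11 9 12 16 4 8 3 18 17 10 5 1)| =105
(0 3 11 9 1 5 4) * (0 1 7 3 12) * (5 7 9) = [12, 7, 2, 11, 1, 4, 6, 3, 8, 9, 10, 5, 0] = (0 12)(1 7 3 11 5 4)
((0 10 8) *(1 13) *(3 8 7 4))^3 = (0 4)(1 13)(3 10)(7 8) = [4, 13, 2, 10, 0, 5, 6, 8, 7, 9, 3, 11, 12, 1]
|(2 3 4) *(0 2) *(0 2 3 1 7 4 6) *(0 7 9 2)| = 15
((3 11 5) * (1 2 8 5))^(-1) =(1 11 3 5 8 2) =[0, 11, 1, 5, 4, 8, 6, 7, 2, 9, 10, 3]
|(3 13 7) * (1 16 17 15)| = 12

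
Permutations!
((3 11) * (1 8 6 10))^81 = (1 8 6 10)(3 11) = [0, 8, 2, 11, 4, 5, 10, 7, 6, 9, 1, 3]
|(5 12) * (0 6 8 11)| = |(0 6 8 11)(5 12)| = 4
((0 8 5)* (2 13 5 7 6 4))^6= [13, 1, 6, 3, 7, 2, 8, 0, 5, 9, 10, 11, 12, 4]= (0 13 4 7)(2 6 8 5)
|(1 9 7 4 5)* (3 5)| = |(1 9 7 4 3 5)| = 6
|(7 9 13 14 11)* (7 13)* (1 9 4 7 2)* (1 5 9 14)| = 12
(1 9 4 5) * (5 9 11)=(1 11 5)(4 9)=[0, 11, 2, 3, 9, 1, 6, 7, 8, 4, 10, 5]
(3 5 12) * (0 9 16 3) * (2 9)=(0 2 9 16 3 5 12)=[2, 1, 9, 5, 4, 12, 6, 7, 8, 16, 10, 11, 0, 13, 14, 15, 3]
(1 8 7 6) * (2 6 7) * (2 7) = (1 8 7 2 6) = [0, 8, 6, 3, 4, 5, 1, 2, 7]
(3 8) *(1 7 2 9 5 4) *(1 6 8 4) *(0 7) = (0 7 2 9 5 1)(3 4 6 8) = [7, 0, 9, 4, 6, 1, 8, 2, 3, 5]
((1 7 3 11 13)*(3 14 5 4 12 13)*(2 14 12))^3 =(1 13 12 7)(2 4 5 14)(3 11) =[0, 13, 4, 11, 5, 14, 6, 1, 8, 9, 10, 3, 7, 12, 2]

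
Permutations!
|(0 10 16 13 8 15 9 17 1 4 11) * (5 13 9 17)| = 12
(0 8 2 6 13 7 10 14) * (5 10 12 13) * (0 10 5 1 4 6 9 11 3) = (0 8 2 9 11 3)(1 4 6)(7 12 13)(10 14) = [8, 4, 9, 0, 6, 5, 1, 12, 2, 11, 14, 3, 13, 7, 10]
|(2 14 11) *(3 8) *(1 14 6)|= |(1 14 11 2 6)(3 8)|= 10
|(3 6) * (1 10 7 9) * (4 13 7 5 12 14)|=18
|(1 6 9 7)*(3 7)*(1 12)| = 6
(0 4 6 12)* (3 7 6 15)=[4, 1, 2, 7, 15, 5, 12, 6, 8, 9, 10, 11, 0, 13, 14, 3]=(0 4 15 3 7 6 12)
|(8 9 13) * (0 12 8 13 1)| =5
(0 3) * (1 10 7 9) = (0 3)(1 10 7 9) = [3, 10, 2, 0, 4, 5, 6, 9, 8, 1, 7]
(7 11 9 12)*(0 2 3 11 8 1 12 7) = [2, 12, 3, 11, 4, 5, 6, 8, 1, 7, 10, 9, 0] = (0 2 3 11 9 7 8 1 12)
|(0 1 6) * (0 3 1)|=3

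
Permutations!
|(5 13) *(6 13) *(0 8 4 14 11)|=15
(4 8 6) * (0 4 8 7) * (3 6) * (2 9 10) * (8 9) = [4, 1, 8, 6, 7, 5, 9, 0, 3, 10, 2] = (0 4 7)(2 8 3 6 9 10)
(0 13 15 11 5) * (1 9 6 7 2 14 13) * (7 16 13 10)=[1, 9, 14, 3, 4, 0, 16, 2, 8, 6, 7, 5, 12, 15, 10, 11, 13]=(0 1 9 6 16 13 15 11 5)(2 14 10 7)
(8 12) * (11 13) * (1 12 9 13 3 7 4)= (1 12 8 9 13 11 3 7 4)= [0, 12, 2, 7, 1, 5, 6, 4, 9, 13, 10, 3, 8, 11]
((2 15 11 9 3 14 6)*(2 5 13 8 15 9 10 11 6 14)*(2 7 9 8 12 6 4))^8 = (15)(3 9 7) = [0, 1, 2, 9, 4, 5, 6, 3, 8, 7, 10, 11, 12, 13, 14, 15]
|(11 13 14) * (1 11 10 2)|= 6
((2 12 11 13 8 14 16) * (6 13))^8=(16)=[0, 1, 2, 3, 4, 5, 6, 7, 8, 9, 10, 11, 12, 13, 14, 15, 16]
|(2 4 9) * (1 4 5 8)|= |(1 4 9 2 5 8)|= 6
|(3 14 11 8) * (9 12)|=4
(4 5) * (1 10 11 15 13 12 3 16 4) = (1 10 11 15 13 12 3 16 4 5) = [0, 10, 2, 16, 5, 1, 6, 7, 8, 9, 11, 15, 3, 12, 14, 13, 4]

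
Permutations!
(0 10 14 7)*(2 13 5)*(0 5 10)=[0, 1, 13, 3, 4, 2, 6, 5, 8, 9, 14, 11, 12, 10, 7]=(2 13 10 14 7 5)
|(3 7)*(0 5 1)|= 6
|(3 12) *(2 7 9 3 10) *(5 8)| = |(2 7 9 3 12 10)(5 8)| = 6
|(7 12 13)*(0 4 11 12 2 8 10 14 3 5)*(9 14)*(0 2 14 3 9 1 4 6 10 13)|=56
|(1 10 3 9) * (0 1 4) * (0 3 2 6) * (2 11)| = 6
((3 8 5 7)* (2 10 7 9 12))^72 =(12) =[0, 1, 2, 3, 4, 5, 6, 7, 8, 9, 10, 11, 12]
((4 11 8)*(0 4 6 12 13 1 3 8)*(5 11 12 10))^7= (0 6 13 11 8 12 5 3 4 10 1)= [6, 0, 2, 4, 10, 3, 13, 7, 12, 9, 1, 8, 5, 11]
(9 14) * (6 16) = [0, 1, 2, 3, 4, 5, 16, 7, 8, 14, 10, 11, 12, 13, 9, 15, 6] = (6 16)(9 14)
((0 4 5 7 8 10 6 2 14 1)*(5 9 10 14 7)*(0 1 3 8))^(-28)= (3 14 8)= [0, 1, 2, 14, 4, 5, 6, 7, 3, 9, 10, 11, 12, 13, 8]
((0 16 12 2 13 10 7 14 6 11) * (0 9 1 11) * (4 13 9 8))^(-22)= [11, 7, 13, 3, 0, 5, 1, 2, 6, 10, 12, 14, 4, 16, 9, 15, 8]= (0 11 14 9 10 12 4)(1 7 2 13 16 8 6)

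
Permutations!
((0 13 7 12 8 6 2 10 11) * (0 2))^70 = (0 8 7)(2 10 11)(6 12 13) = [8, 1, 10, 3, 4, 5, 12, 0, 7, 9, 11, 2, 13, 6]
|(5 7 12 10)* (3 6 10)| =6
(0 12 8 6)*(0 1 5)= (0 12 8 6 1 5)= [12, 5, 2, 3, 4, 0, 1, 7, 6, 9, 10, 11, 8]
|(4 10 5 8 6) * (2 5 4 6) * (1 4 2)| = 6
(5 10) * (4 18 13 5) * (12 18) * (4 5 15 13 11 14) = (4 12 18 11 14)(5 10)(13 15) = [0, 1, 2, 3, 12, 10, 6, 7, 8, 9, 5, 14, 18, 15, 4, 13, 16, 17, 11]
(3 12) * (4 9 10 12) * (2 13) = (2 13)(3 4 9 10 12) = [0, 1, 13, 4, 9, 5, 6, 7, 8, 10, 12, 11, 3, 2]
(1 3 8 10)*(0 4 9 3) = [4, 0, 2, 8, 9, 5, 6, 7, 10, 3, 1] = (0 4 9 3 8 10 1)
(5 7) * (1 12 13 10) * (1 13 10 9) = (1 12 10 13 9)(5 7) = [0, 12, 2, 3, 4, 7, 6, 5, 8, 1, 13, 11, 10, 9]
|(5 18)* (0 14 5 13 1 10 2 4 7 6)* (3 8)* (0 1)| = |(0 14 5 18 13)(1 10 2 4 7 6)(3 8)| = 30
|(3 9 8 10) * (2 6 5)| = |(2 6 5)(3 9 8 10)| = 12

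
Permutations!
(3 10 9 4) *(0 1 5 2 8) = [1, 5, 8, 10, 3, 2, 6, 7, 0, 4, 9] = (0 1 5 2 8)(3 10 9 4)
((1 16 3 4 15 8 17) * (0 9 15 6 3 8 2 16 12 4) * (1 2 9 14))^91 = (2 17 8 16)(9 15) = [0, 1, 17, 3, 4, 5, 6, 7, 16, 15, 10, 11, 12, 13, 14, 9, 2, 8]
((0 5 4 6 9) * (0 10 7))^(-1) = (0 7 10 9 6 4 5) = [7, 1, 2, 3, 5, 0, 4, 10, 8, 6, 9]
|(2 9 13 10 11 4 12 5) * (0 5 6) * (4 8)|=11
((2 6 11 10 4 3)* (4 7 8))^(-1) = (2 3 4 8 7 10 11 6) = [0, 1, 3, 4, 8, 5, 2, 10, 7, 9, 11, 6]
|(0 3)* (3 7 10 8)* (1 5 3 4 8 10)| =10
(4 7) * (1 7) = (1 7 4) = [0, 7, 2, 3, 1, 5, 6, 4]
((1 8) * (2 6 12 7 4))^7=(1 8)(2 12 4 6 7)=[0, 8, 12, 3, 6, 5, 7, 2, 1, 9, 10, 11, 4]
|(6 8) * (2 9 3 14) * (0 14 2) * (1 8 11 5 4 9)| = 18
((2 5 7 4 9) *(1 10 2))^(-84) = (10) = [0, 1, 2, 3, 4, 5, 6, 7, 8, 9, 10]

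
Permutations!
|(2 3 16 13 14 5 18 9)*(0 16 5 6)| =5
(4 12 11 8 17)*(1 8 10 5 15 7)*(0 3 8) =(0 3 8 17 4 12 11 10 5 15 7 1) =[3, 0, 2, 8, 12, 15, 6, 1, 17, 9, 5, 10, 11, 13, 14, 7, 16, 4]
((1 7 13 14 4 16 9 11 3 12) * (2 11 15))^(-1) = [0, 12, 15, 11, 14, 5, 6, 1, 8, 16, 10, 2, 3, 7, 13, 9, 4] = (1 12 3 11 2 15 9 16 4 14 13 7)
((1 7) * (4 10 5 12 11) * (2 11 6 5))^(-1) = (1 7)(2 10 4 11)(5 6 12) = [0, 7, 10, 3, 11, 6, 12, 1, 8, 9, 4, 2, 5]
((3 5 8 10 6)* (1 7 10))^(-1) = [0, 8, 2, 6, 4, 3, 10, 1, 5, 9, 7] = (1 8 5 3 6 10 7)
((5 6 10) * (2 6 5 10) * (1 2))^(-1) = (10)(1 6 2) = [0, 6, 1, 3, 4, 5, 2, 7, 8, 9, 10]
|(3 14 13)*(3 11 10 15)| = |(3 14 13 11 10 15)| = 6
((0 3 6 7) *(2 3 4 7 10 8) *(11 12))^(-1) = (0 7 4)(2 8 10 6 3)(11 12) = [7, 1, 8, 2, 0, 5, 3, 4, 10, 9, 6, 12, 11]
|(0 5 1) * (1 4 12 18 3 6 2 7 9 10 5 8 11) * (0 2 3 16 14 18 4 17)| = |(0 8 11 1 2 7 9 10 5 17)(3 6)(4 12)(14 18 16)| = 30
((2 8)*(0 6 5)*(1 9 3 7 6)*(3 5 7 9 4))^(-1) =(0 5 9 3 4 1)(2 8)(6 7) =[5, 0, 8, 4, 1, 9, 7, 6, 2, 3]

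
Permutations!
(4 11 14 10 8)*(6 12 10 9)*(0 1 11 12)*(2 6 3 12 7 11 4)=(0 1 4 7 11 14 9 3 12 10 8 2 6)=[1, 4, 6, 12, 7, 5, 0, 11, 2, 3, 8, 14, 10, 13, 9]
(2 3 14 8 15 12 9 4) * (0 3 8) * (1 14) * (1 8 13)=(0 3 8 15 12 9 4 2 13 1 14)=[3, 14, 13, 8, 2, 5, 6, 7, 15, 4, 10, 11, 9, 1, 0, 12]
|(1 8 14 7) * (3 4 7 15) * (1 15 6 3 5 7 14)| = |(1 8)(3 4 14 6)(5 7 15)| = 12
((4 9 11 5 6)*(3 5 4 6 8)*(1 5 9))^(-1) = (1 4 11 9 3 8 5) = [0, 4, 2, 8, 11, 1, 6, 7, 5, 3, 10, 9]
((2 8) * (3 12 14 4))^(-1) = (2 8)(3 4 14 12) = [0, 1, 8, 4, 14, 5, 6, 7, 2, 9, 10, 11, 3, 13, 12]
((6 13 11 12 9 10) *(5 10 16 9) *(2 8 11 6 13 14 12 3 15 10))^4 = [0, 1, 15, 6, 4, 3, 2, 7, 10, 9, 12, 13, 11, 5, 8, 14, 16] = (16)(2 15 14 8 10 12 11 13 5 3 6)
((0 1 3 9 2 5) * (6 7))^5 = (0 5 2 9 3 1)(6 7) = [5, 0, 9, 1, 4, 2, 7, 6, 8, 3]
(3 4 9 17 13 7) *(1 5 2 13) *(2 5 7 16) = (1 7 3 4 9 17)(2 13 16) = [0, 7, 13, 4, 9, 5, 6, 3, 8, 17, 10, 11, 12, 16, 14, 15, 2, 1]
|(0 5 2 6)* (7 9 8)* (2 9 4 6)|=7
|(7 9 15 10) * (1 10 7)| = 6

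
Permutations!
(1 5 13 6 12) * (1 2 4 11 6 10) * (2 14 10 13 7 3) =(1 5 7 3 2 4 11 6 12 14 10) =[0, 5, 4, 2, 11, 7, 12, 3, 8, 9, 1, 6, 14, 13, 10]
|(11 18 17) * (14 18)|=|(11 14 18 17)|=4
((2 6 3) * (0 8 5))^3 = (8) = [0, 1, 2, 3, 4, 5, 6, 7, 8]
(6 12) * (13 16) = [0, 1, 2, 3, 4, 5, 12, 7, 8, 9, 10, 11, 6, 16, 14, 15, 13] = (6 12)(13 16)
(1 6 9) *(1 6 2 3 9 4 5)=(1 2 3 9 6 4 5)=[0, 2, 3, 9, 5, 1, 4, 7, 8, 6]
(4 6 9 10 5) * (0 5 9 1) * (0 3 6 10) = [5, 3, 2, 6, 10, 4, 1, 7, 8, 0, 9] = (0 5 4 10 9)(1 3 6)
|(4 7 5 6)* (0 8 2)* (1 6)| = 15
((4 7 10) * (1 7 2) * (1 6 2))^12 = (10) = [0, 1, 2, 3, 4, 5, 6, 7, 8, 9, 10]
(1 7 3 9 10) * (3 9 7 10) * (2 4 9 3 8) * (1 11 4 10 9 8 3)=(1 9 3 7)(2 10 11 4 8)=[0, 9, 10, 7, 8, 5, 6, 1, 2, 3, 11, 4]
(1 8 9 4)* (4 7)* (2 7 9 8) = (9)(1 2 7 4) = [0, 2, 7, 3, 1, 5, 6, 4, 8, 9]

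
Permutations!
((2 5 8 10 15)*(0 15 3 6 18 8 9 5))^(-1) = [2, 1, 15, 10, 4, 9, 3, 7, 18, 5, 8, 11, 12, 13, 14, 0, 16, 17, 6] = (0 2 15)(3 10 8 18 6)(5 9)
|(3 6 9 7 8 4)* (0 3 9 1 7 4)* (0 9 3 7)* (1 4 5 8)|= 3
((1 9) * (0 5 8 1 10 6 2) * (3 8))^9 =[0, 1, 2, 3, 4, 5, 6, 7, 8, 9, 10] =(10)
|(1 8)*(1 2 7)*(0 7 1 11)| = |(0 7 11)(1 8 2)| = 3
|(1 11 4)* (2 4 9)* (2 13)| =6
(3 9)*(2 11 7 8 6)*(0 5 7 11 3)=[5, 1, 3, 9, 4, 7, 2, 8, 6, 0, 10, 11]=(11)(0 5 7 8 6 2 3 9)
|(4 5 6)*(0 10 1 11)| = 12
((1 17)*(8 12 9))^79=(1 17)(8 12 9)=[0, 17, 2, 3, 4, 5, 6, 7, 12, 8, 10, 11, 9, 13, 14, 15, 16, 1]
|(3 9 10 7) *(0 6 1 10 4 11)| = |(0 6 1 10 7 3 9 4 11)| = 9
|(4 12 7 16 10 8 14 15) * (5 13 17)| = |(4 12 7 16 10 8 14 15)(5 13 17)| = 24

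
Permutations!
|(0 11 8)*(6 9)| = |(0 11 8)(6 9)| = 6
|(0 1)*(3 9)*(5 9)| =|(0 1)(3 5 9)| =6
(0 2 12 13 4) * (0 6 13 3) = (0 2 12 3)(4 6 13) = [2, 1, 12, 0, 6, 5, 13, 7, 8, 9, 10, 11, 3, 4]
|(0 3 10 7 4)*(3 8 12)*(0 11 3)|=|(0 8 12)(3 10 7 4 11)|=15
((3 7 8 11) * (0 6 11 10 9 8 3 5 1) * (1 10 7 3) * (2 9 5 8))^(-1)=[1, 7, 9, 3, 4, 10, 0, 8, 11, 2, 5, 6]=(0 1 7 8 11 6)(2 9)(5 10)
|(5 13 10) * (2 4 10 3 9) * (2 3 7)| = |(2 4 10 5 13 7)(3 9)| = 6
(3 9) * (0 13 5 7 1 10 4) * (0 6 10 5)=[13, 5, 2, 9, 6, 7, 10, 1, 8, 3, 4, 11, 12, 0]=(0 13)(1 5 7)(3 9)(4 6 10)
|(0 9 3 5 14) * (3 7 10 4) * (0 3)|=|(0 9 7 10 4)(3 5 14)|=15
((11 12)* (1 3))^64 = (12) = [0, 1, 2, 3, 4, 5, 6, 7, 8, 9, 10, 11, 12]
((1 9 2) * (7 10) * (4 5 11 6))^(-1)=(1 2 9)(4 6 11 5)(7 10)=[0, 2, 9, 3, 6, 4, 11, 10, 8, 1, 7, 5]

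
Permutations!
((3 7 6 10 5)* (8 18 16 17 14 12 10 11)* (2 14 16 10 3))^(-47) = [0, 1, 18, 2, 4, 8, 12, 14, 7, 9, 11, 3, 5, 13, 10, 15, 17, 16, 6] = (2 18 6 12 5 8 7 14 10 11 3)(16 17)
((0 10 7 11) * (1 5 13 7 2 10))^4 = (0 7 5)(1 11 13) = [7, 11, 2, 3, 4, 0, 6, 5, 8, 9, 10, 13, 12, 1]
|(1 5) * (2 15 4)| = 6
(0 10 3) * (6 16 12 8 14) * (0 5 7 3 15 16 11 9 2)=(0 10 15 16 12 8 14 6 11 9 2)(3 5 7)=[10, 1, 0, 5, 4, 7, 11, 3, 14, 2, 15, 9, 8, 13, 6, 16, 12]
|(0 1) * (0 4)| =|(0 1 4)| =3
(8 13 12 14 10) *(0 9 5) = (0 9 5)(8 13 12 14 10) = [9, 1, 2, 3, 4, 0, 6, 7, 13, 5, 8, 11, 14, 12, 10]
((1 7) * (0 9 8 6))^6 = (0 8)(6 9) = [8, 1, 2, 3, 4, 5, 9, 7, 0, 6]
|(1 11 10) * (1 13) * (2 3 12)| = 12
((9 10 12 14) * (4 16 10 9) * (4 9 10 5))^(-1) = (4 5 16)(9 14 12 10) = [0, 1, 2, 3, 5, 16, 6, 7, 8, 14, 9, 11, 10, 13, 12, 15, 4]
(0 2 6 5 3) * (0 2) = (2 6 5 3) = [0, 1, 6, 2, 4, 3, 5]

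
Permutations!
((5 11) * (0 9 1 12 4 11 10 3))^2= (0 1 4 5 3 9 12 11 10)= [1, 4, 2, 9, 5, 3, 6, 7, 8, 12, 0, 10, 11]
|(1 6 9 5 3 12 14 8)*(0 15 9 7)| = 11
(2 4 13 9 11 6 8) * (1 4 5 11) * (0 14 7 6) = (0 14 7 6 8 2 5 11)(1 4 13 9) = [14, 4, 5, 3, 13, 11, 8, 6, 2, 1, 10, 0, 12, 9, 7]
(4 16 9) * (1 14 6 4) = (1 14 6 4 16 9) = [0, 14, 2, 3, 16, 5, 4, 7, 8, 1, 10, 11, 12, 13, 6, 15, 9]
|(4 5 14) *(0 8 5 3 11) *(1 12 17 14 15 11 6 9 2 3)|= 20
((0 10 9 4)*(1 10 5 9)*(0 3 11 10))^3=(0 4 10 5 3 1 9 11)=[4, 9, 2, 1, 10, 3, 6, 7, 8, 11, 5, 0]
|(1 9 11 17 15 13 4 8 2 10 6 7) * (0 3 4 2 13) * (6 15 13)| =|(0 3 4 8 6 7 1 9 11 17 13 2 10 15)| =14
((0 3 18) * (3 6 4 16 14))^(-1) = (0 18 3 14 16 4 6) = [18, 1, 2, 14, 6, 5, 0, 7, 8, 9, 10, 11, 12, 13, 16, 15, 4, 17, 3]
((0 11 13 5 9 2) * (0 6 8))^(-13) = (0 5 6 11 9 8 13 2) = [5, 1, 0, 3, 4, 6, 11, 7, 13, 8, 10, 9, 12, 2]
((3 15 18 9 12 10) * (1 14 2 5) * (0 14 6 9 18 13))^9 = (18)(0 3 9 5)(1 14 15 12)(2 13 10 6) = [3, 14, 13, 9, 4, 0, 2, 7, 8, 5, 6, 11, 1, 10, 15, 12, 16, 17, 18]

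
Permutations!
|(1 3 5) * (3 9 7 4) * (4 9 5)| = 2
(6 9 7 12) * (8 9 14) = (6 14 8 9 7 12) = [0, 1, 2, 3, 4, 5, 14, 12, 9, 7, 10, 11, 6, 13, 8]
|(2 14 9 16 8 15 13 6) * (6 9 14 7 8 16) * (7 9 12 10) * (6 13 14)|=|(16)(2 9 13 12 10 7 8 15 14 6)|=10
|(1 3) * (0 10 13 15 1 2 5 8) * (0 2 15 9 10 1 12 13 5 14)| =12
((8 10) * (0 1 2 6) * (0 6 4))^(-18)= (10)(0 2)(1 4)= [2, 4, 0, 3, 1, 5, 6, 7, 8, 9, 10]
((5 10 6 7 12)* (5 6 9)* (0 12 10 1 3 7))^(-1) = [6, 5, 2, 1, 4, 9, 12, 3, 8, 10, 7, 11, 0] = (0 6 12)(1 5 9 10 7 3)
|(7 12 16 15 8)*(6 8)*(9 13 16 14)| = |(6 8 7 12 14 9 13 16 15)| = 9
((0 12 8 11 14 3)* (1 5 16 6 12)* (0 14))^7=(0 11 8 12 6 16 5 1)(3 14)=[11, 0, 2, 14, 4, 1, 16, 7, 12, 9, 10, 8, 6, 13, 3, 15, 5]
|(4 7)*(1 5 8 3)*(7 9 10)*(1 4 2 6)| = |(1 5 8 3 4 9 10 7 2 6)| = 10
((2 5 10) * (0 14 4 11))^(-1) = [11, 1, 10, 3, 14, 2, 6, 7, 8, 9, 5, 4, 12, 13, 0] = (0 11 4 14)(2 10 5)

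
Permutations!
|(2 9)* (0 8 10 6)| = |(0 8 10 6)(2 9)| = 4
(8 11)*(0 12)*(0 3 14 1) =(0 12 3 14 1)(8 11) =[12, 0, 2, 14, 4, 5, 6, 7, 11, 9, 10, 8, 3, 13, 1]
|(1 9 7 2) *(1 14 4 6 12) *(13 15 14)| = |(1 9 7 2 13 15 14 4 6 12)| = 10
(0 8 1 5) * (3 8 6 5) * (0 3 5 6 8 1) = (0 8)(1 5 3) = [8, 5, 2, 1, 4, 3, 6, 7, 0]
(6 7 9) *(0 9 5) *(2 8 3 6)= (0 9 2 8 3 6 7 5)= [9, 1, 8, 6, 4, 0, 7, 5, 3, 2]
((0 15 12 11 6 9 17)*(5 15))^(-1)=(0 17 9 6 11 12 15 5)=[17, 1, 2, 3, 4, 0, 11, 7, 8, 6, 10, 12, 15, 13, 14, 5, 16, 9]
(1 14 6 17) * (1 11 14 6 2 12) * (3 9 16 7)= (1 6 17 11 14 2 12)(3 9 16 7)= [0, 6, 12, 9, 4, 5, 17, 3, 8, 16, 10, 14, 1, 13, 2, 15, 7, 11]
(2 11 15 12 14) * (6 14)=(2 11 15 12 6 14)=[0, 1, 11, 3, 4, 5, 14, 7, 8, 9, 10, 15, 6, 13, 2, 12]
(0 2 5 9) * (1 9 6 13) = [2, 9, 5, 3, 4, 6, 13, 7, 8, 0, 10, 11, 12, 1] = (0 2 5 6 13 1 9)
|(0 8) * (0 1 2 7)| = |(0 8 1 2 7)| = 5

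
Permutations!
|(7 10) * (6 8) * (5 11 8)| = 4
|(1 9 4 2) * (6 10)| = 4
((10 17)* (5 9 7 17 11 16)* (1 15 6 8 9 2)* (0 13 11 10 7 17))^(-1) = (0 7 17 9 8 6 15 1 2 5 16 11 13) = [7, 2, 5, 3, 4, 16, 15, 17, 6, 8, 10, 13, 12, 0, 14, 1, 11, 9]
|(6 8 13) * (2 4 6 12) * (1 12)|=7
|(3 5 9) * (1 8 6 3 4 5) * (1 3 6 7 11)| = 12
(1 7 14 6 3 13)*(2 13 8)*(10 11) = [0, 7, 13, 8, 4, 5, 3, 14, 2, 9, 11, 10, 12, 1, 6] = (1 7 14 6 3 8 2 13)(10 11)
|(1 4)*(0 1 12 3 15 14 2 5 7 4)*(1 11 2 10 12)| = |(0 11 2 5 7 4 1)(3 15 14 10 12)| = 35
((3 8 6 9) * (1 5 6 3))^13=(1 5 6 9)(3 8)=[0, 5, 2, 8, 4, 6, 9, 7, 3, 1]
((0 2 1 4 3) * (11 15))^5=(11 15)=[0, 1, 2, 3, 4, 5, 6, 7, 8, 9, 10, 15, 12, 13, 14, 11]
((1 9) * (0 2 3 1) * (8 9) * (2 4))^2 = (0 2 1 9 4 3 8) = [2, 9, 1, 8, 3, 5, 6, 7, 0, 4]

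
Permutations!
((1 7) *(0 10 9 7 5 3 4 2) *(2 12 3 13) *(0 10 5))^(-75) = (0 9 13 1 10 5 7 2) = [9, 10, 0, 3, 4, 7, 6, 2, 8, 13, 5, 11, 12, 1]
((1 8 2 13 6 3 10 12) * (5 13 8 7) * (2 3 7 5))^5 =(1 2)(3 13)(5 8)(6 10)(7 12) =[0, 2, 1, 13, 4, 8, 10, 12, 5, 9, 6, 11, 7, 3]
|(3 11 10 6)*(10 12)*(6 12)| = 6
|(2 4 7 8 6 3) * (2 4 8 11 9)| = 8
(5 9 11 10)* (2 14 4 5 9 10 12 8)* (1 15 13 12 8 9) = (1 15 13 12 9 11 8 2 14 4 5 10) = [0, 15, 14, 3, 5, 10, 6, 7, 2, 11, 1, 8, 9, 12, 4, 13]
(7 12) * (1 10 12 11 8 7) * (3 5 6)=(1 10 12)(3 5 6)(7 11 8)=[0, 10, 2, 5, 4, 6, 3, 11, 7, 9, 12, 8, 1]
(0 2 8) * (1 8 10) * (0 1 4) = (0 2 10 4)(1 8) = [2, 8, 10, 3, 0, 5, 6, 7, 1, 9, 4]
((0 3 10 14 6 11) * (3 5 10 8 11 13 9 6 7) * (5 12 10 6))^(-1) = (0 11 8 3 7 14 10 12)(5 9 13 6) = [11, 1, 2, 7, 4, 9, 5, 14, 3, 13, 12, 8, 0, 6, 10]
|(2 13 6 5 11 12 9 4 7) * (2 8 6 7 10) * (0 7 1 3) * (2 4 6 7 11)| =|(0 11 12 9 6 5 2 13 1 3)(4 10)(7 8)| =10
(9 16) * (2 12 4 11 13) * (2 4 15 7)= (2 12 15 7)(4 11 13)(9 16)= [0, 1, 12, 3, 11, 5, 6, 2, 8, 16, 10, 13, 15, 4, 14, 7, 9]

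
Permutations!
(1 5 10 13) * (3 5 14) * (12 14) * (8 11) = (1 12 14 3 5 10 13)(8 11) = [0, 12, 2, 5, 4, 10, 6, 7, 11, 9, 13, 8, 14, 1, 3]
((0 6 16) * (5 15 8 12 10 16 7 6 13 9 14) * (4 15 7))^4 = [5, 1, 2, 3, 10, 15, 12, 8, 0, 6, 9, 11, 13, 7, 4, 16, 14] = (0 5 15 16 14 4 10 9 6 12 13 7 8)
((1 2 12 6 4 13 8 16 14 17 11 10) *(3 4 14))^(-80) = (17) = [0, 1, 2, 3, 4, 5, 6, 7, 8, 9, 10, 11, 12, 13, 14, 15, 16, 17]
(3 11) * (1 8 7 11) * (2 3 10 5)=(1 8 7 11 10 5 2 3)=[0, 8, 3, 1, 4, 2, 6, 11, 7, 9, 5, 10]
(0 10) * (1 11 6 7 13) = (0 10)(1 11 6 7 13) = [10, 11, 2, 3, 4, 5, 7, 13, 8, 9, 0, 6, 12, 1]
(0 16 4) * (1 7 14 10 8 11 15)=(0 16 4)(1 7 14 10 8 11 15)=[16, 7, 2, 3, 0, 5, 6, 14, 11, 9, 8, 15, 12, 13, 10, 1, 4]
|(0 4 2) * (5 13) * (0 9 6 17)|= |(0 4 2 9 6 17)(5 13)|= 6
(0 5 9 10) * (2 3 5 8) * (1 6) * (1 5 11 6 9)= (0 8 2 3 11 6 5 1 9 10)= [8, 9, 3, 11, 4, 1, 5, 7, 2, 10, 0, 6]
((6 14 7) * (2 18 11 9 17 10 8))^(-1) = (2 8 10 17 9 11 18)(6 7 14) = [0, 1, 8, 3, 4, 5, 7, 14, 10, 11, 17, 18, 12, 13, 6, 15, 16, 9, 2]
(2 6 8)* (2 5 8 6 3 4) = (2 3 4)(5 8) = [0, 1, 3, 4, 2, 8, 6, 7, 5]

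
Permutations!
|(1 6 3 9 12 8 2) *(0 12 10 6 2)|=|(0 12 8)(1 2)(3 9 10 6)|=12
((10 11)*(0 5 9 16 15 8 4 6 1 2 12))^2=[9, 12, 0, 3, 1, 16, 2, 7, 6, 15, 10, 11, 5, 13, 14, 4, 8]=(0 9 15 4 1 12 5 16 8 6 2)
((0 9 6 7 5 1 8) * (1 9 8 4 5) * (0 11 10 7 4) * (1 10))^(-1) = (0 1 11 8)(4 6 9 5)(7 10) = [1, 11, 2, 3, 6, 4, 9, 10, 0, 5, 7, 8]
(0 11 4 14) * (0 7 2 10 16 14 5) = (0 11 4 5)(2 10 16 14 7) = [11, 1, 10, 3, 5, 0, 6, 2, 8, 9, 16, 4, 12, 13, 7, 15, 14]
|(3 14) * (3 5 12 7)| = 5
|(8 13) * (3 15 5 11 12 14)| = |(3 15 5 11 12 14)(8 13)| = 6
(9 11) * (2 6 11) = (2 6 11 9) = [0, 1, 6, 3, 4, 5, 11, 7, 8, 2, 10, 9]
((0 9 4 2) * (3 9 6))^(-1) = (0 2 4 9 3 6) = [2, 1, 4, 6, 9, 5, 0, 7, 8, 3]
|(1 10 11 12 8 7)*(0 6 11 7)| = |(0 6 11 12 8)(1 10 7)| = 15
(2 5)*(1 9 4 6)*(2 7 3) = (1 9 4 6)(2 5 7 3) = [0, 9, 5, 2, 6, 7, 1, 3, 8, 4]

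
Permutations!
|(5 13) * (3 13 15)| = 4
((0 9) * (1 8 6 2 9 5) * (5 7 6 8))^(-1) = (0 9 2 6 7)(1 5) = [9, 5, 6, 3, 4, 1, 7, 0, 8, 2]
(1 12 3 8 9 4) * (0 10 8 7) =(0 10 8 9 4 1 12 3 7) =[10, 12, 2, 7, 1, 5, 6, 0, 9, 4, 8, 11, 3]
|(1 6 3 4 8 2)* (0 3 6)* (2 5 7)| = 8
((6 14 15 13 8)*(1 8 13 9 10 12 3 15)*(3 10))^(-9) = [0, 14, 2, 3, 4, 5, 8, 7, 1, 9, 12, 11, 10, 13, 6, 15] = (15)(1 14 6 8)(10 12)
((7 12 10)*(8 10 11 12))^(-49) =(7 10 8)(11 12) =[0, 1, 2, 3, 4, 5, 6, 10, 7, 9, 8, 12, 11]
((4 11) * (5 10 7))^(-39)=(4 11)=[0, 1, 2, 3, 11, 5, 6, 7, 8, 9, 10, 4]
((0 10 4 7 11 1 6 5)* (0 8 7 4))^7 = (0 10)(1 6 5 8 7 11) = [10, 6, 2, 3, 4, 8, 5, 11, 7, 9, 0, 1]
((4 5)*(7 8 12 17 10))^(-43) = (4 5)(7 12 10 8 17) = [0, 1, 2, 3, 5, 4, 6, 12, 17, 9, 8, 11, 10, 13, 14, 15, 16, 7]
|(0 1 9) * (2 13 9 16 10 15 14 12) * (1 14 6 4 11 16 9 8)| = 24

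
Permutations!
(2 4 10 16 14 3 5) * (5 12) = [0, 1, 4, 12, 10, 2, 6, 7, 8, 9, 16, 11, 5, 13, 3, 15, 14] = (2 4 10 16 14 3 12 5)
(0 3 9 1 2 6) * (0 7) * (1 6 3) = (0 1 2 3 9 6 7) = [1, 2, 3, 9, 4, 5, 7, 0, 8, 6]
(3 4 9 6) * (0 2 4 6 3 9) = [2, 1, 4, 6, 0, 5, 9, 7, 8, 3] = (0 2 4)(3 6 9)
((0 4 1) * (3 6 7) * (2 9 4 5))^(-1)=(0 1 4 9 2 5)(3 7 6)=[1, 4, 5, 7, 9, 0, 3, 6, 8, 2]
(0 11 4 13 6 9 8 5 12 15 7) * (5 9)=(0 11 4 13 6 5 12 15 7)(8 9)=[11, 1, 2, 3, 13, 12, 5, 0, 9, 8, 10, 4, 15, 6, 14, 7]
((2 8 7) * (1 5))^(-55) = [0, 5, 7, 3, 4, 1, 6, 8, 2] = (1 5)(2 7 8)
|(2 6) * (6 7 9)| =4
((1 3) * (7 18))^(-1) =(1 3)(7 18) =[0, 3, 2, 1, 4, 5, 6, 18, 8, 9, 10, 11, 12, 13, 14, 15, 16, 17, 7]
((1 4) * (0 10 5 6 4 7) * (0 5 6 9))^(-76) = (0 1)(4 9)(5 6)(7 10) = [1, 0, 2, 3, 9, 6, 5, 10, 8, 4, 7]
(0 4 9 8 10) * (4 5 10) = [5, 1, 2, 3, 9, 10, 6, 7, 4, 8, 0] = (0 5 10)(4 9 8)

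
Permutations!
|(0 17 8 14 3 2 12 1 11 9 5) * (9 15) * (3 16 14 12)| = |(0 17 8 12 1 11 15 9 5)(2 3)(14 16)| = 18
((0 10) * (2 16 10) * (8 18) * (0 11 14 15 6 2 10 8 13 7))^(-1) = [7, 1, 6, 3, 4, 5, 15, 13, 16, 9, 0, 10, 12, 18, 11, 14, 2, 17, 8] = (0 7 13 18 8 16 2 6 15 14 11 10)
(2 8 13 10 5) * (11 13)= (2 8 11 13 10 5)= [0, 1, 8, 3, 4, 2, 6, 7, 11, 9, 5, 13, 12, 10]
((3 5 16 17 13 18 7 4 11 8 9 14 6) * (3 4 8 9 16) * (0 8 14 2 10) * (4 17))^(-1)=[10, 1, 9, 5, 16, 3, 14, 18, 0, 11, 2, 4, 12, 17, 7, 15, 8, 6, 13]=(0 10 2 9 11 4 16 8)(3 5)(6 14 7 18 13 17)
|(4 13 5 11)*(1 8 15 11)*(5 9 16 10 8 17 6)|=|(1 17 6 5)(4 13 9 16 10 8 15 11)|=8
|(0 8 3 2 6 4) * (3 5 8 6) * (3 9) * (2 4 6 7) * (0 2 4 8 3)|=15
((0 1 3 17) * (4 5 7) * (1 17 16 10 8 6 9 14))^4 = [0, 8, 2, 6, 5, 7, 3, 4, 1, 16, 14, 11, 12, 13, 10, 15, 9, 17] = (17)(1 8)(3 6)(4 5 7)(9 16)(10 14)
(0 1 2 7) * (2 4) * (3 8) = (0 1 4 2 7)(3 8) = [1, 4, 7, 8, 2, 5, 6, 0, 3]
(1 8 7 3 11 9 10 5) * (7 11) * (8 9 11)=[0, 9, 2, 7, 4, 1, 6, 3, 8, 10, 5, 11]=(11)(1 9 10 5)(3 7)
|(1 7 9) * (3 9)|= |(1 7 3 9)|= 4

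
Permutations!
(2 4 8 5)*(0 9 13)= (0 9 13)(2 4 8 5)= [9, 1, 4, 3, 8, 2, 6, 7, 5, 13, 10, 11, 12, 0]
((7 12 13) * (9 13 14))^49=(7 13 9 14 12)=[0, 1, 2, 3, 4, 5, 6, 13, 8, 14, 10, 11, 7, 9, 12]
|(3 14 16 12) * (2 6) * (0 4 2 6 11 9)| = |(0 4 2 11 9)(3 14 16 12)| = 20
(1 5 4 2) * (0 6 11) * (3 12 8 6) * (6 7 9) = [3, 5, 1, 12, 2, 4, 11, 9, 7, 6, 10, 0, 8] = (0 3 12 8 7 9 6 11)(1 5 4 2)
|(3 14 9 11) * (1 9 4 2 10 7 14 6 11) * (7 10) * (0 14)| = 30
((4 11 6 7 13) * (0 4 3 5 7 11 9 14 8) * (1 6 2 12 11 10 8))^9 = (0 4 9 14 1 6 10 8)(3 5 7 13) = [4, 6, 2, 5, 9, 7, 10, 13, 0, 14, 8, 11, 12, 3, 1]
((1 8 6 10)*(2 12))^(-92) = [0, 1, 2, 3, 4, 5, 6, 7, 8, 9, 10, 11, 12] = (12)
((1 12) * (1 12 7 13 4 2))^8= (1 4 7 2 13)= [0, 4, 13, 3, 7, 5, 6, 2, 8, 9, 10, 11, 12, 1]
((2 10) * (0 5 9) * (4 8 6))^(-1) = (0 9 5)(2 10)(4 6 8) = [9, 1, 10, 3, 6, 0, 8, 7, 4, 5, 2]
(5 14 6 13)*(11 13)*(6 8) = (5 14 8 6 11 13) = [0, 1, 2, 3, 4, 14, 11, 7, 6, 9, 10, 13, 12, 5, 8]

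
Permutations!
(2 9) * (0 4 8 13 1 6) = (0 4 8 13 1 6)(2 9) = [4, 6, 9, 3, 8, 5, 0, 7, 13, 2, 10, 11, 12, 1]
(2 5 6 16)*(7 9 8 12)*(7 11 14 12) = (2 5 6 16)(7 9 8)(11 14 12) = [0, 1, 5, 3, 4, 6, 16, 9, 7, 8, 10, 14, 11, 13, 12, 15, 2]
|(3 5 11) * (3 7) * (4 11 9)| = |(3 5 9 4 11 7)| = 6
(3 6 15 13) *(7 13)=[0, 1, 2, 6, 4, 5, 15, 13, 8, 9, 10, 11, 12, 3, 14, 7]=(3 6 15 7 13)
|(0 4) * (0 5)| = 3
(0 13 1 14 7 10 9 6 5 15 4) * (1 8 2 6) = (0 13 8 2 6 5 15 4)(1 14 7 10 9) = [13, 14, 6, 3, 0, 15, 5, 10, 2, 1, 9, 11, 12, 8, 7, 4]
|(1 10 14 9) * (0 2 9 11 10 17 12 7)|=|(0 2 9 1 17 12 7)(10 14 11)|=21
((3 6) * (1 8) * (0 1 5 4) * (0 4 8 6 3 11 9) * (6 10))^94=(0 11 10)(1 9 6)=[11, 9, 2, 3, 4, 5, 1, 7, 8, 6, 0, 10]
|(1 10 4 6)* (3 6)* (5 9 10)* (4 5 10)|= 7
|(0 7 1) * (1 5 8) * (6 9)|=10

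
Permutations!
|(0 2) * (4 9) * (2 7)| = 6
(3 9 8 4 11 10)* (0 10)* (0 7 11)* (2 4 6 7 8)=(0 10 3 9 2 4)(6 7 11 8)=[10, 1, 4, 9, 0, 5, 7, 11, 6, 2, 3, 8]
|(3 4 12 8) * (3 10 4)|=|(4 12 8 10)|=4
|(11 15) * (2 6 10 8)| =|(2 6 10 8)(11 15)| =4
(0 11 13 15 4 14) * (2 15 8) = [11, 1, 15, 3, 14, 5, 6, 7, 2, 9, 10, 13, 12, 8, 0, 4] = (0 11 13 8 2 15 4 14)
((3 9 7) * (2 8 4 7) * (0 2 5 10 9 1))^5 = (0 3 4 2 1 7 8)(5 9 10) = [3, 7, 1, 4, 2, 9, 6, 8, 0, 10, 5]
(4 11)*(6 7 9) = [0, 1, 2, 3, 11, 5, 7, 9, 8, 6, 10, 4] = (4 11)(6 7 9)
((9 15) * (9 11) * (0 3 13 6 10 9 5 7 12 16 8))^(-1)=(0 8 16 12 7 5 11 15 9 10 6 13 3)=[8, 1, 2, 0, 4, 11, 13, 5, 16, 10, 6, 15, 7, 3, 14, 9, 12]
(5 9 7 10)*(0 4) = (0 4)(5 9 7 10) = [4, 1, 2, 3, 0, 9, 6, 10, 8, 7, 5]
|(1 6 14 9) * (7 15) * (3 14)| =10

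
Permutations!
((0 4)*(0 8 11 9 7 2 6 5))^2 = [8, 1, 5, 3, 11, 4, 0, 6, 9, 2, 10, 7] = (0 8 9 2 5 4 11 7 6)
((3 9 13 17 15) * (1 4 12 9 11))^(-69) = (1 9 15)(3 4 13)(11 12 17) = [0, 9, 2, 4, 13, 5, 6, 7, 8, 15, 10, 12, 17, 3, 14, 1, 16, 11]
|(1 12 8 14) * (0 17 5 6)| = |(0 17 5 6)(1 12 8 14)| = 4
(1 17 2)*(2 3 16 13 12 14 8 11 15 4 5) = (1 17 3 16 13 12 14 8 11 15 4 5 2) = [0, 17, 1, 16, 5, 2, 6, 7, 11, 9, 10, 15, 14, 12, 8, 4, 13, 3]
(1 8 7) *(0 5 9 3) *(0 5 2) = (0 2)(1 8 7)(3 5 9) = [2, 8, 0, 5, 4, 9, 6, 1, 7, 3]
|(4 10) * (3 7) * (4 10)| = 2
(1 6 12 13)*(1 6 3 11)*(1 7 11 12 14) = (1 3 12 13 6 14)(7 11) = [0, 3, 2, 12, 4, 5, 14, 11, 8, 9, 10, 7, 13, 6, 1]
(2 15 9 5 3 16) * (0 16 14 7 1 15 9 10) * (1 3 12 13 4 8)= (0 16 2 9 5 12 13 4 8 1 15 10)(3 14 7)= [16, 15, 9, 14, 8, 12, 6, 3, 1, 5, 0, 11, 13, 4, 7, 10, 2]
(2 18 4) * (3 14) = (2 18 4)(3 14) = [0, 1, 18, 14, 2, 5, 6, 7, 8, 9, 10, 11, 12, 13, 3, 15, 16, 17, 4]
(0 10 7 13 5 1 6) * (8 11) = (0 10 7 13 5 1 6)(8 11) = [10, 6, 2, 3, 4, 1, 0, 13, 11, 9, 7, 8, 12, 5]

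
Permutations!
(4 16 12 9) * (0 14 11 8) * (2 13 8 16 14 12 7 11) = (0 12 9 4 14 2 13 8)(7 11 16) = [12, 1, 13, 3, 14, 5, 6, 11, 0, 4, 10, 16, 9, 8, 2, 15, 7]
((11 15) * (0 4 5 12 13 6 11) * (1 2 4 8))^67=(0 8 1 2 4 5 12 13 6 11 15)=[8, 2, 4, 3, 5, 12, 11, 7, 1, 9, 10, 15, 13, 6, 14, 0]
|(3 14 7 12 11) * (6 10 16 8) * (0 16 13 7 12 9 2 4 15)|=44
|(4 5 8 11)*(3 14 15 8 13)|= 8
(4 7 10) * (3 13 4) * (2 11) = (2 11)(3 13 4 7 10) = [0, 1, 11, 13, 7, 5, 6, 10, 8, 9, 3, 2, 12, 4]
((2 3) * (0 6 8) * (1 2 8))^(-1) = (0 8 3 2 1 6) = [8, 6, 1, 2, 4, 5, 0, 7, 3]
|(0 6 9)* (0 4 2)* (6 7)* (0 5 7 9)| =7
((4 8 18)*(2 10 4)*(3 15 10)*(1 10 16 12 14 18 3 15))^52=(1 4 3 10 8)(2 14 16)(12 15 18)=[0, 4, 14, 10, 3, 5, 6, 7, 1, 9, 8, 11, 15, 13, 16, 18, 2, 17, 12]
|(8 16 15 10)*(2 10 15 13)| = |(2 10 8 16 13)| = 5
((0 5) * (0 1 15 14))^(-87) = [15, 0, 2, 3, 4, 14, 6, 7, 8, 9, 10, 11, 12, 13, 1, 5] = (0 15 5 14 1)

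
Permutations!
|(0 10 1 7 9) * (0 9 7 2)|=4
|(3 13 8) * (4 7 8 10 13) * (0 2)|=4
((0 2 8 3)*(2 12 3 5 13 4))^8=(0 3 12)(2 13 8 4 5)=[3, 1, 13, 12, 5, 2, 6, 7, 4, 9, 10, 11, 0, 8]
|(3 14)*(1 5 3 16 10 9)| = |(1 5 3 14 16 10 9)| = 7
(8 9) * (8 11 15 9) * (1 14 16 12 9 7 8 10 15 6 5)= [0, 14, 2, 3, 4, 1, 5, 8, 10, 11, 15, 6, 9, 13, 16, 7, 12]= (1 14 16 12 9 11 6 5)(7 8 10 15)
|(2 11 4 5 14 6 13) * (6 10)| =|(2 11 4 5 14 10 6 13)| =8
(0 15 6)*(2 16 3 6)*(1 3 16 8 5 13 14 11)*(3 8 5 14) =[15, 8, 5, 6, 4, 13, 0, 7, 14, 9, 10, 1, 12, 3, 11, 2, 16] =(16)(0 15 2 5 13 3 6)(1 8 14 11)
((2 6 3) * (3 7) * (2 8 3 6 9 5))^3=(9)(3 8)(6 7)=[0, 1, 2, 8, 4, 5, 7, 6, 3, 9]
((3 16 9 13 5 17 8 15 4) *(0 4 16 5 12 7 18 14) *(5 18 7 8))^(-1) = (0 14 18 3 4)(5 17)(8 12 13 9 16 15) = [14, 1, 2, 4, 0, 17, 6, 7, 12, 16, 10, 11, 13, 9, 18, 8, 15, 5, 3]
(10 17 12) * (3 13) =(3 13)(10 17 12) =[0, 1, 2, 13, 4, 5, 6, 7, 8, 9, 17, 11, 10, 3, 14, 15, 16, 12]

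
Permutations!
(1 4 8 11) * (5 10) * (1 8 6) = (1 4 6)(5 10)(8 11) = [0, 4, 2, 3, 6, 10, 1, 7, 11, 9, 5, 8]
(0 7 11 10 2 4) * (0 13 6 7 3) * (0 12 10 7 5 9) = [3, 1, 4, 12, 13, 9, 5, 11, 8, 0, 2, 7, 10, 6] = (0 3 12 10 2 4 13 6 5 9)(7 11)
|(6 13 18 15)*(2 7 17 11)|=|(2 7 17 11)(6 13 18 15)|=4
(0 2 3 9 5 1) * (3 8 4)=(0 2 8 4 3 9 5 1)=[2, 0, 8, 9, 3, 1, 6, 7, 4, 5]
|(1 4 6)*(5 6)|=4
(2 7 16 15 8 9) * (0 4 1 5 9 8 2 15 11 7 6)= (0 4 1 5 9 15 2 6)(7 16 11)= [4, 5, 6, 3, 1, 9, 0, 16, 8, 15, 10, 7, 12, 13, 14, 2, 11]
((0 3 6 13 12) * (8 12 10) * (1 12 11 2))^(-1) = (0 12 1 2 11 8 10 13 6 3) = [12, 2, 11, 0, 4, 5, 3, 7, 10, 9, 13, 8, 1, 6]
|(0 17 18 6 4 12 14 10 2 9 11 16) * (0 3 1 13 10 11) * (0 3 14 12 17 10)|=|(0 10 2 9 3 1 13)(4 17 18 6)(11 16 14)|=84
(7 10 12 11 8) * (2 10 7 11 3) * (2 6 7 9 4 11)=(2 10 12 3 6 7 9 4 11 8)=[0, 1, 10, 6, 11, 5, 7, 9, 2, 4, 12, 8, 3]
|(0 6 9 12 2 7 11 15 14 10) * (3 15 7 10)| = |(0 6 9 12 2 10)(3 15 14)(7 11)| = 6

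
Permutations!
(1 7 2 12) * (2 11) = (1 7 11 2 12) = [0, 7, 12, 3, 4, 5, 6, 11, 8, 9, 10, 2, 1]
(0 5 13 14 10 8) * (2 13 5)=(0 2 13 14 10 8)=[2, 1, 13, 3, 4, 5, 6, 7, 0, 9, 8, 11, 12, 14, 10]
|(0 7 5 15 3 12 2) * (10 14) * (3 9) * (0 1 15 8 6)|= 30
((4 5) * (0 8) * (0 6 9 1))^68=(0 9 8 1 6)=[9, 6, 2, 3, 4, 5, 0, 7, 1, 8]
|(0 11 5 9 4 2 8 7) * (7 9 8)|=|(0 11 5 8 9 4 2 7)|=8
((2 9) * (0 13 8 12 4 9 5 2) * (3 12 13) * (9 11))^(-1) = [9, 1, 5, 0, 12, 2, 6, 7, 13, 11, 10, 4, 3, 8] = (0 9 11 4 12 3)(2 5)(8 13)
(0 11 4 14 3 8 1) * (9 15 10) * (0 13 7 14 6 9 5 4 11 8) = [8, 13, 2, 0, 6, 4, 9, 14, 1, 15, 5, 11, 12, 7, 3, 10] = (0 8 1 13 7 14 3)(4 6 9 15 10 5)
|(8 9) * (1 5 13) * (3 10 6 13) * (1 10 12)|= |(1 5 3 12)(6 13 10)(8 9)|= 12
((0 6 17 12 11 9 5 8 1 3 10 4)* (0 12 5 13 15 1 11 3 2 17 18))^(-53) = (0 6 18)(1 2 17 5 8 11 9 13 15)(3 12 4 10) = [6, 2, 17, 12, 10, 8, 18, 7, 11, 13, 3, 9, 4, 15, 14, 1, 16, 5, 0]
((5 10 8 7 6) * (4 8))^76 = [0, 1, 2, 3, 5, 7, 8, 4, 10, 9, 6] = (4 5 7)(6 8 10)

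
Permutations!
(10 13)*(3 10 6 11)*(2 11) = [0, 1, 11, 10, 4, 5, 2, 7, 8, 9, 13, 3, 12, 6] = (2 11 3 10 13 6)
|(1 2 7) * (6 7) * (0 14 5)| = 12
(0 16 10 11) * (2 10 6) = (0 16 6 2 10 11) = [16, 1, 10, 3, 4, 5, 2, 7, 8, 9, 11, 0, 12, 13, 14, 15, 6]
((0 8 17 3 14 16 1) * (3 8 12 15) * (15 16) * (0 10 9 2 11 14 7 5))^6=(17)(0 2 5 9 7 10 3 1 15 16 14 12 11)=[2, 15, 5, 1, 4, 9, 6, 10, 8, 7, 3, 0, 11, 13, 12, 16, 14, 17]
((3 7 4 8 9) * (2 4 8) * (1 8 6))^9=(1 3)(2 4)(6 9)(7 8)=[0, 3, 4, 1, 2, 5, 9, 8, 7, 6]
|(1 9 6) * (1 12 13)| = |(1 9 6 12 13)| = 5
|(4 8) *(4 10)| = |(4 8 10)| = 3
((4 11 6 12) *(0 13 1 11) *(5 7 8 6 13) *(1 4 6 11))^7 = (13)(6 12) = [0, 1, 2, 3, 4, 5, 12, 7, 8, 9, 10, 11, 6, 13]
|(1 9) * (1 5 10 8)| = 5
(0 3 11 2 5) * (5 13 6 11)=(0 3 5)(2 13 6 11)=[3, 1, 13, 5, 4, 0, 11, 7, 8, 9, 10, 2, 12, 6]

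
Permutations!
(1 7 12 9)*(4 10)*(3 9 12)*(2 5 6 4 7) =[0, 2, 5, 9, 10, 6, 4, 3, 8, 1, 7, 11, 12] =(12)(1 2 5 6 4 10 7 3 9)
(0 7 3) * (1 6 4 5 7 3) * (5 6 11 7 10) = [3, 11, 2, 0, 6, 10, 4, 1, 8, 9, 5, 7] = (0 3)(1 11 7)(4 6)(5 10)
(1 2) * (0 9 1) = (0 9 1 2) = [9, 2, 0, 3, 4, 5, 6, 7, 8, 1]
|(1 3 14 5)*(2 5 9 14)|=4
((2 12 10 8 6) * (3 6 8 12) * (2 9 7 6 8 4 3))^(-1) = (3 4 8)(6 7 9)(10 12) = [0, 1, 2, 4, 8, 5, 7, 9, 3, 6, 12, 11, 10]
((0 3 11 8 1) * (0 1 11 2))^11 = (0 2 3)(8 11) = [2, 1, 3, 0, 4, 5, 6, 7, 11, 9, 10, 8]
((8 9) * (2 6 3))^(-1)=[0, 1, 3, 6, 4, 5, 2, 7, 9, 8]=(2 3 6)(8 9)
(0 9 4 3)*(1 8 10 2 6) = (0 9 4 3)(1 8 10 2 6) = [9, 8, 6, 0, 3, 5, 1, 7, 10, 4, 2]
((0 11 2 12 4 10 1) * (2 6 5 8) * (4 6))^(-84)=[11, 0, 12, 3, 10, 8, 5, 7, 2, 9, 1, 4, 6]=(0 11 4 10 1)(2 12 6 5 8)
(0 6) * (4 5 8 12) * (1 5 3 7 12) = (0 6)(1 5 8)(3 7 12 4) = [6, 5, 2, 7, 3, 8, 0, 12, 1, 9, 10, 11, 4]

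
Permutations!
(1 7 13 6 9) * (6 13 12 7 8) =(13)(1 8 6 9)(7 12) =[0, 8, 2, 3, 4, 5, 9, 12, 6, 1, 10, 11, 7, 13]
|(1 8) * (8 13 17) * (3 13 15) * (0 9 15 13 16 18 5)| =|(0 9 15 3 16 18 5)(1 13 17 8)| =28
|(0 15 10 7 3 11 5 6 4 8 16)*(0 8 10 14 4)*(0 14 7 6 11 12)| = |(0 15 7 3 12)(4 10 6 14)(5 11)(8 16)| = 20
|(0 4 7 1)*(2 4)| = 5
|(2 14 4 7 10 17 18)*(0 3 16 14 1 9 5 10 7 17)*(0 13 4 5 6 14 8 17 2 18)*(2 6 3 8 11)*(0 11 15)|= |(18)(0 8 17 11 2 1 9 3 16 15)(4 6 14 5 10 13)|= 30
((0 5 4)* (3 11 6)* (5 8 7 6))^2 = [7, 1, 2, 5, 8, 0, 11, 3, 6, 9, 10, 4] = (0 7 3 5)(4 8 6 11)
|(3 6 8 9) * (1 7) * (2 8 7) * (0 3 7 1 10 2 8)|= 9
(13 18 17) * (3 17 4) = [0, 1, 2, 17, 3, 5, 6, 7, 8, 9, 10, 11, 12, 18, 14, 15, 16, 13, 4] = (3 17 13 18 4)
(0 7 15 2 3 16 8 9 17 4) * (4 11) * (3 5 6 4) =(0 7 15 2 5 6 4)(3 16 8 9 17 11) =[7, 1, 5, 16, 0, 6, 4, 15, 9, 17, 10, 3, 12, 13, 14, 2, 8, 11]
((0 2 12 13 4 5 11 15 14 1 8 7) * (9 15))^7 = (0 9 2 15 12 14 13 1 4 8 5 7 11) = [9, 4, 15, 3, 8, 7, 6, 11, 5, 2, 10, 0, 14, 1, 13, 12]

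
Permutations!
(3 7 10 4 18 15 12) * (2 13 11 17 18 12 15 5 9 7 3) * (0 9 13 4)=[9, 1, 4, 3, 12, 13, 6, 10, 8, 7, 0, 17, 2, 11, 14, 15, 16, 18, 5]=(0 9 7 10)(2 4 12)(5 13 11 17 18)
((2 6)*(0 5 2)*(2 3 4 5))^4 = [2, 1, 6, 4, 5, 3, 0] = (0 2 6)(3 4 5)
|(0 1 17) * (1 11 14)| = 5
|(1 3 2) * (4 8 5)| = 3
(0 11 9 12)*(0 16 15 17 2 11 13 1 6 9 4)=(0 13 1 6 9 12 16 15 17 2 11 4)=[13, 6, 11, 3, 0, 5, 9, 7, 8, 12, 10, 4, 16, 1, 14, 17, 15, 2]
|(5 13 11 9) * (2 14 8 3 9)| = 8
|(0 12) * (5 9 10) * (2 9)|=|(0 12)(2 9 10 5)|=4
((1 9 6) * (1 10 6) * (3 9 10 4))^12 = (10) = [0, 1, 2, 3, 4, 5, 6, 7, 8, 9, 10]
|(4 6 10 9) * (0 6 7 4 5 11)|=|(0 6 10 9 5 11)(4 7)|=6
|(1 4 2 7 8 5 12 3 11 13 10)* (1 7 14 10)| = |(1 4 2 14 10 7 8 5 12 3 11 13)| = 12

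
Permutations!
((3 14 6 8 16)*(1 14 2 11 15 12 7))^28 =[0, 2, 14, 1, 4, 5, 15, 3, 12, 9, 10, 6, 16, 13, 11, 8, 7] =(1 2 14 11 6 15 8 12 16 7 3)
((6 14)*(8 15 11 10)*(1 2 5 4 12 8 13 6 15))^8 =[0, 5, 4, 3, 8, 12, 15, 7, 2, 9, 6, 13, 1, 14, 11, 10] =(1 5 12)(2 4 8)(6 15 10)(11 13 14)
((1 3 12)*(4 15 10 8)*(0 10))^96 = (0 10 8 4 15) = [10, 1, 2, 3, 15, 5, 6, 7, 4, 9, 8, 11, 12, 13, 14, 0]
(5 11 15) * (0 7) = [7, 1, 2, 3, 4, 11, 6, 0, 8, 9, 10, 15, 12, 13, 14, 5] = (0 7)(5 11 15)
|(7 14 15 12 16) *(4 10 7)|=|(4 10 7 14 15 12 16)|=7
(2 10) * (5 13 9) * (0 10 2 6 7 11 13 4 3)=(0 10 6 7 11 13 9 5 4 3)=[10, 1, 2, 0, 3, 4, 7, 11, 8, 5, 6, 13, 12, 9]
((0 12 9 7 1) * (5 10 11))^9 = [1, 7, 2, 3, 4, 5, 6, 9, 8, 12, 10, 11, 0] = (0 1 7 9 12)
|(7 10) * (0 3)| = |(0 3)(7 10)| = 2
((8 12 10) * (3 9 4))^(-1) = [0, 1, 2, 4, 9, 5, 6, 7, 10, 3, 12, 11, 8] = (3 4 9)(8 10 12)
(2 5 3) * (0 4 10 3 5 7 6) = (0 4 10 3 2 7 6) = [4, 1, 7, 2, 10, 5, 0, 6, 8, 9, 3]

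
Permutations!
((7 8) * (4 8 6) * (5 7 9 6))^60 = (9) = [0, 1, 2, 3, 4, 5, 6, 7, 8, 9]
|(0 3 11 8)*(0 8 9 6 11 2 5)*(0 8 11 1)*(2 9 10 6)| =|(0 3 9 2 5 8 11 10 6 1)| =10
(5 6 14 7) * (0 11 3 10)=(0 11 3 10)(5 6 14 7)=[11, 1, 2, 10, 4, 6, 14, 5, 8, 9, 0, 3, 12, 13, 7]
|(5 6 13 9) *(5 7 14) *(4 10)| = 6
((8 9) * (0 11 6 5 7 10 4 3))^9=(0 11 6 5 7 10 4 3)(8 9)=[11, 1, 2, 0, 3, 7, 5, 10, 9, 8, 4, 6]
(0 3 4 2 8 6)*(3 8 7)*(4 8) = (0 4 2 7 3 8 6) = [4, 1, 7, 8, 2, 5, 0, 3, 6]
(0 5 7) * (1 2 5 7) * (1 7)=[1, 2, 5, 3, 4, 7, 6, 0]=(0 1 2 5 7)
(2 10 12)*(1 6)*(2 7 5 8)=(1 6)(2 10 12 7 5 8)=[0, 6, 10, 3, 4, 8, 1, 5, 2, 9, 12, 11, 7]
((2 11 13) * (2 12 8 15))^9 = (2 12)(8 11)(13 15) = [0, 1, 12, 3, 4, 5, 6, 7, 11, 9, 10, 8, 2, 15, 14, 13]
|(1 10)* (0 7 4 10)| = 5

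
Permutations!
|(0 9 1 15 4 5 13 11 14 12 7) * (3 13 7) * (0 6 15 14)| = 40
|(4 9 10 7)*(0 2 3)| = 12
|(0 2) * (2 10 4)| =|(0 10 4 2)| =4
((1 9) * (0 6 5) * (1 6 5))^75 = (9)(0 5) = [5, 1, 2, 3, 4, 0, 6, 7, 8, 9]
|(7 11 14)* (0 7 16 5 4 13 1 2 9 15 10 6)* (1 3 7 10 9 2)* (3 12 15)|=|(0 10 6)(3 7 11 14 16 5 4 13 12 15 9)|=33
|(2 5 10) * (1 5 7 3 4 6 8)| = 9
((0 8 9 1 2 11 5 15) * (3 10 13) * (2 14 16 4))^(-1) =[15, 9, 4, 13, 16, 11, 6, 7, 0, 8, 3, 2, 12, 10, 1, 5, 14] =(0 15 5 11 2 4 16 14 1 9 8)(3 13 10)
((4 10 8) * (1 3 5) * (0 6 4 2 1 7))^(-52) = (0 5 1 8 4)(2 10 6 7 3) = [5, 8, 10, 2, 0, 1, 7, 3, 4, 9, 6]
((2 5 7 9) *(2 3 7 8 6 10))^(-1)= (2 10 6 8 5)(3 9 7)= [0, 1, 10, 9, 4, 2, 8, 3, 5, 7, 6]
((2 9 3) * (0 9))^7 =(0 2 3 9) =[2, 1, 3, 9, 4, 5, 6, 7, 8, 0]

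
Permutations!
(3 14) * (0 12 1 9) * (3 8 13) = [12, 9, 2, 14, 4, 5, 6, 7, 13, 0, 10, 11, 1, 3, 8] = (0 12 1 9)(3 14 8 13)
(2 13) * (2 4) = [0, 1, 13, 3, 2, 5, 6, 7, 8, 9, 10, 11, 12, 4] = (2 13 4)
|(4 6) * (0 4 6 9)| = |(0 4 9)| = 3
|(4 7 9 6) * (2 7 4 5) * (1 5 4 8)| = 8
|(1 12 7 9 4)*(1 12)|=4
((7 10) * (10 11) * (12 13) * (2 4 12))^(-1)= [0, 1, 13, 3, 2, 5, 6, 10, 8, 9, 11, 7, 4, 12]= (2 13 12 4)(7 10 11)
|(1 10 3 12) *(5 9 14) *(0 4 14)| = 20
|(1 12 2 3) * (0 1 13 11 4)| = |(0 1 12 2 3 13 11 4)| = 8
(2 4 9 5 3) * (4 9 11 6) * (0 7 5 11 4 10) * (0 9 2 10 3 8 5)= [7, 1, 2, 10, 4, 8, 3, 0, 5, 11, 9, 6]= (0 7)(3 10 9 11 6)(5 8)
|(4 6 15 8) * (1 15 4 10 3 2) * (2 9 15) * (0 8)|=6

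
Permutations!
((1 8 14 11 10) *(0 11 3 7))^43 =[1, 3, 2, 11, 4, 5, 6, 10, 7, 9, 14, 8, 12, 13, 0] =(0 1 3 11 8 7 10 14)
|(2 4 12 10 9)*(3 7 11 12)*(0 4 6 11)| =12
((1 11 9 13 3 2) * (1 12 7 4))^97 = (1 7 2 13 11 4 12 3 9) = [0, 7, 13, 9, 12, 5, 6, 2, 8, 1, 10, 4, 3, 11]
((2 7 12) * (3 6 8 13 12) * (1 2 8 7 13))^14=(1 8 12 13 2)(3 7 6)=[0, 8, 1, 7, 4, 5, 3, 6, 12, 9, 10, 11, 13, 2]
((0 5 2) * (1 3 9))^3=(9)=[0, 1, 2, 3, 4, 5, 6, 7, 8, 9]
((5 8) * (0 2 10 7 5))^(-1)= (0 8 5 7 10 2)= [8, 1, 0, 3, 4, 7, 6, 10, 5, 9, 2]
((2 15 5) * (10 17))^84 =(17) =[0, 1, 2, 3, 4, 5, 6, 7, 8, 9, 10, 11, 12, 13, 14, 15, 16, 17]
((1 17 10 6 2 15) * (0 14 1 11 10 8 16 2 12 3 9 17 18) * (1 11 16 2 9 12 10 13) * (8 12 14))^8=(0 3 2 11 16 1 17)(8 14 15 13 9 18 12)=[3, 17, 11, 2, 4, 5, 6, 7, 14, 18, 10, 16, 8, 9, 15, 13, 1, 0, 12]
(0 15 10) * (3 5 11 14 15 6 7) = (0 6 7 3 5 11 14 15 10) = [6, 1, 2, 5, 4, 11, 7, 3, 8, 9, 0, 14, 12, 13, 15, 10]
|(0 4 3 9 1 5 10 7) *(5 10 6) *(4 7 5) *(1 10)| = 6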